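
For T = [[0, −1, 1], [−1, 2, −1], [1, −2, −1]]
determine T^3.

T^2 = [[2, −4, 0], [−3, 7, −2], [1, −3, 4]]
T^3 = [[4, −10, 6], [−9, 21, −8], [7, −15, 0]]

[[4, −10, 6], [−9, 21, −8], [7, −15, 0]]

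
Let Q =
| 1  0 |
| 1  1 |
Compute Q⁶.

[[1, 0], [6, 1]]

Q = I + N where N = [[0, 0], [1, 0]] is strictly lower-triangular, so N² = 0.
(I + N)⁶ = I + 6·N = [[1, 0], [6, 1]].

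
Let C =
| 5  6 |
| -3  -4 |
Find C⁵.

tr C = 1 and det C = -2, so the characteristic polynomial is λ² − (1)λ + (-2) with roots -1 and 2.
Eigenvectors give P = [[-1, -2], [1, 1]] with P⁻¹ = [[1, 2], [-1, -1]], and C = P·diag(-1, 2)·P⁻¹.
Then C⁵ = P·diag(-1, 32)·P⁻¹ = [[1, -64], [-1, 32]] · [[1, 2], [-1, -1]] = [[65, 66], [-33, -34]].

[[65, 66], [-33, -34]]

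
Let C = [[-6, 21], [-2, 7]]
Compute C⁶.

C² = C (a projection; rank 1, trace 1), so C⁶ = C.

[[-6, 21], [-2, 7]]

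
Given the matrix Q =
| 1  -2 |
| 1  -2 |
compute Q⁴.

[[-1, 2], [-1, 2]]

Q² = [[-1, 2], [-1, 2]]
Q³ = [[1, -2], [1, -2]]
Q⁴ = [[-1, 2], [-1, 2]]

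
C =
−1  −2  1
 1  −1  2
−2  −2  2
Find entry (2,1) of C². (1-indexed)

−6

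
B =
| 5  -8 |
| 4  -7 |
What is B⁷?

tr B = -2 and det B = -3, so the characteristic polynomial is λ² − (-2)λ + (-3) with roots 1 and -3.
Eigenvectors give P = [[2, -1], [1, -1]] with P⁻¹ = [[1, -1], [1, -2]], and B = P·diag(1, -3)·P⁻¹.
Then B⁷ = P·diag(1, -2187)·P⁻¹ = [[2, 2187], [1, 2187]] · [[1, -1], [1, -2]] = [[2189, -4376], [2188, -4375]].

[[2189, -4376], [2188, -4375]]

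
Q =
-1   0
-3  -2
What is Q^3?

[[-1, 0], [-21, -8]]

Q^2 = [[1, 0], [9, 4]]
Q^3 = [[-1, 0], [-21, -8]]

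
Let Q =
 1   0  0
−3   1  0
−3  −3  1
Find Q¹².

Q = I + N where N = [[0, 0, 0], [−3, 0, 0], [−3, −3, 0]] is strictly lower-triangular, so N³ = 0.
(I + N)¹² = I + 12·N + 66·N² = [[1, 0, 0], [−36, 1, 0], [558, −36, 1]].

[[1, 0, 0], [−36, 1, 0], [558, −36, 1]]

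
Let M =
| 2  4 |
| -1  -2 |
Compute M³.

M² = [[0, 0], [0, 0]]
M³ = [[0, 0], [0, 0]]

[[0, 0], [0, 0]]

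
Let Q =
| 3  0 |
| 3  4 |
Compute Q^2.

[[9, 0], [21, 16]]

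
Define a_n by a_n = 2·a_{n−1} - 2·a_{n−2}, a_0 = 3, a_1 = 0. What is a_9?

0

With companion matrix Q = [[2, -2], [1, 0]], [a_n, a_{n−1}]ᵀ = Q·[a_{n−1}, a_{n−2}]ᵀ, so [a_9, a_8]ᵀ = Q⁸·[a_1, a_0]ᵀ.
Q⁸ = [[16, 0], [0, 16]], giving [a_9, a_8]ᵀ = [[0], [48]].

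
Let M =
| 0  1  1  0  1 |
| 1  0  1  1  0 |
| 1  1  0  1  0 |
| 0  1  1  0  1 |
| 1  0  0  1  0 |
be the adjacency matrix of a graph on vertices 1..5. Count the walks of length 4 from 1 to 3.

The number of length-4 walks from vertex 1 to vertex 3 is entry (1,3) of M^4, where M is the adjacency matrix.
M^2 = [[3, 1, 1, 3, 0], [1, 3, 2, 1, 2], [1, 2, 3, 1, 2], [3, 1, 1, 3, 0], [0, 2, 2, 0, 2]]
M^3 = [[2, 7, 7, 2, 6], [7, 4, 5, 7, 2], [7, 5, 4, 7, 2], [2, 7, 7, 2, 6], [6, 2, 2, 6, 0]]
M^4 = [[20, 11, 11, 20, 4], [11, 19, 18, 11, 14], [11, 18, 19, 11, 14], [20, 11, 11, 20, 4], [4, 14, 14, 4, 12]]

11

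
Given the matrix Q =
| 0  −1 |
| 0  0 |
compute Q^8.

[[0, 0], [0, 0]]

Q is strictly triangular, hence nilpotent: Q^2 = 0, so Q^8 = 0.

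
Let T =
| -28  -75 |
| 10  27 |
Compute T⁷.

tr T = -1 and det T = -6, so the characteristic polynomial is λ² − (-1)λ + (-6) with roots 2 and -3.
Eigenvectors give P = [[-5, -3], [2, 1]] with P⁻¹ = [[1, 3], [-2, -5]], and T = P·diag(2, -3)·P⁻¹.
Then T⁷ = P·diag(128, -2187)·P⁻¹ = [[-640, 6561], [256, -2187]] · [[1, 3], [-2, -5]] = [[-13762, -34725], [4630, 11703]].

[[-13762, -34725], [4630, 11703]]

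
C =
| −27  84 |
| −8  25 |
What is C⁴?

tr C = −2 and det C = −3, so the characteristic polynomial is λ² − (−2)λ + (−3) with roots −3 and 1.
Eigenvectors give P = [[7, 3], [2, 1]] with P⁻¹ = [[1, −3], [−2, 7]], and C = P·diag(−3, 1)·P⁻¹.
Then C⁴ = P·diag(81, 1)·P⁻¹ = [[567, 3], [162, 1]] · [[1, −3], [−2, 7]] = [[561, −1680], [160, −479]].

[[561, −1680], [160, −479]]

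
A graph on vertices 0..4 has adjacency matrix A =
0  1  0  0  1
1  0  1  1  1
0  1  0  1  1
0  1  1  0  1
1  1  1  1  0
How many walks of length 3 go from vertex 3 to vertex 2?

The number of length-3 walks from vertex 3 to vertex 2 is entry (3,2) of A³, where A is the adjacency matrix.
A² = [[2, 1, 2, 2, 1], [1, 4, 2, 2, 3], [2, 2, 3, 2, 2], [2, 2, 2, 3, 2], [1, 3, 2, 2, 4]]
A³ = [[2, 7, 4, 4, 7], [7, 8, 9, 9, 9], [4, 9, 6, 7, 9], [4, 9, 7, 6, 9], [7, 9, 9, 9, 8]]

7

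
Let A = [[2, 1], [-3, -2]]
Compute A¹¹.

[[2, 1], [-3, -2]]

A² = I (check: tr A = 0 and det A = -1), so A¹¹ = A since 11 is odd.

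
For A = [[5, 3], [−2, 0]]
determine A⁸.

tr A = 5 and det A = 6, so the characteristic polynomial is λ² − (5)λ + (6) with roots 3 and 2.
Eigenvectors give P = [[3, −1], [−2, 1]] with P⁻¹ = [[1, 1], [2, 3]], and A = P·diag(3, 2)·P⁻¹.
Then A⁸ = P·diag(6561, 256)·P⁻¹ = [[19683, −256], [−13122, 256]] · [[1, 1], [2, 3]] = [[19171, 18915], [−12610, −12354]].

[[19171, 18915], [−12610, −12354]]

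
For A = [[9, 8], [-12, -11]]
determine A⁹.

[[39369, 39368], [-59052, -59051]]

tr A = -2 and det A = -3, so the characteristic polynomial is λ² − (-2)λ + (-3) with roots 1 and -3.
Eigenvectors give P = [[-1, -2], [1, 3]] with P⁻¹ = [[-3, -2], [1, 1]], and A = P·diag(1, -3)·P⁻¹.
Then A⁹ = P·diag(1, -19683)·P⁻¹ = [[-1, 39366], [1, -59049]] · [[-3, -2], [1, 1]] = [[39369, 39368], [-59052, -59051]].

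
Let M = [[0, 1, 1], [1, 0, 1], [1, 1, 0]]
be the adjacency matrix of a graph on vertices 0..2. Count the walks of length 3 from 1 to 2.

3

The number of length-3 walks from vertex 1 to vertex 2 is entry (1,2) of M³, where M is the adjacency matrix.
M² = [[2, 1, 1], [1, 2, 1], [1, 1, 2]]
M³ = [[2, 3, 3], [3, 2, 3], [3, 3, 2]]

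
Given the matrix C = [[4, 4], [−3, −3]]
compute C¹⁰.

C² = C (a projection; rank 1, trace 1), so C¹⁰ = C.

[[4, 4], [−3, −3]]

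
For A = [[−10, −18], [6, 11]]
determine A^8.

tr A = 1 and det A = −2, so the characteristic polynomial is λ² − (1)λ + (−2) with roots −1 and 2.
Eigenvectors give P = [[2, 3], [−1, −2]] with P⁻¹ = [[2, 3], [−1, −2]], and A = P·diag(−1, 2)·P⁻¹.
Then A^8 = P·diag(1, 256)·P⁻¹ = [[2, 768], [−1, −512]] · [[2, 3], [−1, −2]] = [[−764, −1530], [510, 1021]].

[[−764, −1530], [510, 1021]]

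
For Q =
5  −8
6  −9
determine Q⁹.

[[59045, −78728], [59046, −78729]]

tr Q = −4 and det Q = 3, so the characteristic polynomial is λ² − (−4)λ + (3) with roots −1 and −3.
Eigenvectors give P = [[−4, −1], [−3, −1]] with P⁻¹ = [[−1, 1], [3, −4]], and Q = P·diag(−1, −3)·P⁻¹.
Then Q⁹ = P·diag(−1, −19683)·P⁻¹ = [[4, 19683], [3, 19683]] · [[−1, 1], [3, −4]] = [[59045, −78728], [59046, −78729]].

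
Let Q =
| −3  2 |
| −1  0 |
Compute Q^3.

tr Q = −3 and det Q = 2, so the characteristic polynomial is λ² − (−3)λ + (2) with roots −2 and −1.
Eigenvectors give P = [[2, 1], [1, 1]] with P⁻¹ = [[1, −1], [−1, 2]], and Q = P·diag(−2, −1)·P⁻¹.
Then Q^3 = P·diag(−8, −1)·P⁻¹ = [[−16, −1], [−8, −1]] · [[1, −1], [−1, 2]] = [[−15, 14], [−7, 6]].

[[−15, 14], [−7, 6]]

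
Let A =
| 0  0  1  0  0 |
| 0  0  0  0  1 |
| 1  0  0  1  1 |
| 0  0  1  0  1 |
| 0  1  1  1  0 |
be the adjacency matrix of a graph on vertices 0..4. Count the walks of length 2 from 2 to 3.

1

The number of length-2 walks from vertex 2 to vertex 3 is entry (2,3) of A², where A is the adjacency matrix.
A² = [[1, 0, 0, 1, 1], [0, 1, 1, 1, 0], [0, 1, 3, 1, 1], [1, 1, 1, 2, 1], [1, 0, 1, 1, 3]]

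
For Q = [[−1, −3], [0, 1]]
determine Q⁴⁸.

[[1, 0], [0, 1]]

Q² = I (check: tr Q = 0 and det Q = −1), so Q⁴⁸ = I since 48 is even.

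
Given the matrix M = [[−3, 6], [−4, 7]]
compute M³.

[[−51, 78], [−52, 79]]

tr M = 4 and det M = 3, so the characteristic polynomial is λ² − (4)λ + (3) with roots 3 and 1.
Eigenvectors give P = [[1, 3], [1, 2]] with P⁻¹ = [[−2, 3], [1, −1]], and M = P·diag(3, 1)·P⁻¹.
Then M³ = P·diag(27, 1)·P⁻¹ = [[27, 3], [27, 2]] · [[−2, 3], [1, −1]] = [[−51, 78], [−52, 79]].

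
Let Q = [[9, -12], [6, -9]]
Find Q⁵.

tr Q = 0 and det Q = -9, so the characteristic polynomial is λ² − (0)λ + (-9) with roots -3 and 3.
Eigenvectors give P = [[1, 2], [1, 1]] with P⁻¹ = [[-1, 2], [1, -1]], and Q = P·diag(-3, 3)·P⁻¹.
Then Q⁵ = P·diag(-243, 243)·P⁻¹ = [[-243, 486], [-243, 243]] · [[-1, 2], [1, -1]] = [[729, -972], [486, -729]].

[[729, -972], [486, -729]]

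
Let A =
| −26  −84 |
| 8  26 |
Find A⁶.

tr A = 0 and det A = −4, so the characteristic polynomial is λ² − (0)λ + (−4) with roots −2 and 2.
Eigenvectors give P = [[7, −3], [−2, 1]] with P⁻¹ = [[1, 3], [2, 7]], and A = P·diag(−2, 2)·P⁻¹.
Then A⁶ = P·diag(64, 64)·P⁻¹ = [[448, −192], [−128, 64]] · [[1, 3], [2, 7]] = [[64, 0], [0, 64]].

[[64, 0], [0, 64]]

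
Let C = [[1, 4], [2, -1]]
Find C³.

[[9, 36], [18, -9]]

C² = [[9, 0], [0, 9]]
C³ = [[9, 36], [18, -9]]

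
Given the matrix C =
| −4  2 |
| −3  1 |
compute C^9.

tr C = −3 and det C = 2, so the characteristic polynomial is λ² − (−3)λ + (2) with roots −1 and −2.
Eigenvectors give P = [[−2, 1], [−3, 1]] with P⁻¹ = [[1, −1], [3, −2]], and C = P·diag(−1, −2)·P⁻¹.
Then C^9 = P·diag(−1, −512)·P⁻¹ = [[2, −512], [3, −512]] · [[1, −1], [3, −2]] = [[−1534, 1022], [−1533, 1021]].

[[−1534, 1022], [−1533, 1021]]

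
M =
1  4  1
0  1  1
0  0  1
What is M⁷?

[[1, 28, 91], [0, 1, 7], [0, 0, 1]]

M = I + N where N = [[0, 4, 1], [0, 0, 1], [0, 0, 0]] is strictly upper-triangular, so N³ = 0.
(I + N)⁷ = I + 7·N + 21·N² = [[1, 28, 91], [0, 1, 7], [0, 0, 1]].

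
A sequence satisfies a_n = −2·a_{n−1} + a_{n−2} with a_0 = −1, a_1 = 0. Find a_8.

With companion matrix B = [[−2, 1], [1, 0]], [a_n, a_{n−1}]ᵀ = B·[a_{n−1}, a_{n−2}]ᵀ, so [a_8, a_7]ᵀ = B⁷·[a_1, a_0]ᵀ.
B⁷ = [[−408, 169], [169, −70]], giving [a_8, a_7]ᵀ = [[−169], [70]].

−169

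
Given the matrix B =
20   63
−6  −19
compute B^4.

tr B = 1 and det B = −2, so the characteristic polynomial is λ² − (1)λ + (−2) with roots −1 and 2.
Eigenvectors give P = [[3, 7], [−1, −2]] with P⁻¹ = [[−2, −7], [1, 3]], and B = P·diag(−1, 2)·P⁻¹.
Then B^4 = P·diag(1, 16)·P⁻¹ = [[3, 112], [−1, −32]] · [[−2, −7], [1, 3]] = [[106, 315], [−30, −89]].

[[106, 315], [−30, −89]]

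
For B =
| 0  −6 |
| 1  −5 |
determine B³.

[[30, −114], [19, −65]]

tr B = −5 and det B = 6, so the characteristic polynomial is λ² − (−5)λ + (6) with roots −3 and −2.
Eigenvectors give P = [[−2, 3], [−1, 1]] with P⁻¹ = [[1, −3], [1, −2]], and B = P·diag(−3, −2)·P⁻¹.
Then B³ = P·diag(−27, −8)·P⁻¹ = [[54, −24], [27, −8]] · [[1, −3], [1, −2]] = [[30, −114], [19, −65]].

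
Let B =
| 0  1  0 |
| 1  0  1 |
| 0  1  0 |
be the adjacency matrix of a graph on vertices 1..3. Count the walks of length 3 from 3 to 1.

0

The number of length-3 walks from vertex 3 to vertex 1 is entry (3,1) of B³, where B is the adjacency matrix.
B² = [[1, 0, 1], [0, 2, 0], [1, 0, 1]]
B³ = [[0, 2, 0], [2, 0, 2], [0, 2, 0]]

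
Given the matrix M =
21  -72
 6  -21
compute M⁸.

tr M = 0 and det M = -9, so the characteristic polynomial is λ² − (0)λ + (-9) with roots 3 and -3.
Eigenvectors give P = [[4, -3], [1, -1]] with P⁻¹ = [[1, -3], [1, -4]], and M = P·diag(3, -3)·P⁻¹.
Then M⁸ = P·diag(6561, 6561)·P⁻¹ = [[26244, -19683], [6561, -6561]] · [[1, -3], [1, -4]] = [[6561, 0], [0, 6561]].

[[6561, 0], [0, 6561]]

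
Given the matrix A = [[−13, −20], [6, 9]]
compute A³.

tr A = −4 and det A = 3, so the characteristic polynomial is λ² − (−4)λ + (3) with roots −3 and −1.
Eigenvectors give P = [[−2, −5], [1, 3]] with P⁻¹ = [[−3, −5], [1, 2]], and A = P·diag(−3, −1)·P⁻¹.
Then A³ = P·diag(−27, −1)·P⁻¹ = [[54, 5], [−27, −3]] · [[−3, −5], [1, 2]] = [[−157, −260], [78, 129]].

[[−157, −260], [78, 129]]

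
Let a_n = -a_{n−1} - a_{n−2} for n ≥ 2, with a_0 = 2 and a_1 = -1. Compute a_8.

-1

With companion matrix M = [[-1, -1], [1, 0]], [a_n, a_{n−1}]ᵀ = M·[a_{n−1}, a_{n−2}]ᵀ, so [a_8, a_7]ᵀ = M⁷·[a_1, a_0]ᵀ.
M⁷ = [[-1, -1], [1, 0]], giving [a_8, a_7]ᵀ = [[-1], [-1]].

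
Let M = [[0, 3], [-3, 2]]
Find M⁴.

M² = [[-9, 6], [-6, -5]]
M³ = [[-18, -15], [15, -28]]
M⁴ = [[45, -84], [84, -11]]

[[45, -84], [84, -11]]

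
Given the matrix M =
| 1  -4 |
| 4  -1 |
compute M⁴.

M² = [[-15, 0], [0, -15]]
M³ = [[-15, 60], [-60, 15]]
M⁴ = [[225, 0], [0, 225]]

[[225, 0], [0, 225]]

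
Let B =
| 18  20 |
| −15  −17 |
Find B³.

tr B = 1 and det B = −6, so the characteristic polynomial is λ² − (1)λ + (−6) with roots −2 and 3.
Eigenvectors give P = [[1, −4], [−1, 3]] with P⁻¹ = [[−3, −4], [−1, −1]], and B = P·diag(−2, 3)·P⁻¹.
Then B³ = P·diag(−8, 27)·P⁻¹ = [[−8, −108], [8, 81]] · [[−3, −4], [−1, −1]] = [[132, 140], [−105, −113]].

[[132, 140], [−105, −113]]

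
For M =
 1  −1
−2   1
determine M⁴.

[[17, −12], [−24, 17]]

M² = [[3, −2], [−4, 3]]
M³ = [[7, −5], [−10, 7]]
M⁴ = [[17, −12], [−24, 17]]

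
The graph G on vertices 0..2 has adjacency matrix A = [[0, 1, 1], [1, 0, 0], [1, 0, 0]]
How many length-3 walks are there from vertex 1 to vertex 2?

The number of length-3 walks from vertex 1 to vertex 2 is entry (1,2) of A³, where A is the adjacency matrix.
A² = [[2, 0, 0], [0, 1, 1], [0, 1, 1]]
A³ = [[0, 2, 2], [2, 0, 0], [2, 0, 0]]

0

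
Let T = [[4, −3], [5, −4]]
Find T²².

T² = I (check: tr T = 0 and det T = −1), so T²² = I since 22 is even.

[[1, 0], [0, 1]]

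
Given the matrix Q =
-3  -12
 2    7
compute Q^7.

tr Q = 4 and det Q = 3, so the characteristic polynomial is λ² − (4)λ + (3) with roots 3 and 1.
Eigenvectors give P = [[2, 3], [-1, -1]] with P⁻¹ = [[-1, -3], [1, 2]], and Q = P·diag(3, 1)·P⁻¹.
Then Q^7 = P·diag(2187, 1)·P⁻¹ = [[4374, 3], [-2187, -1]] · [[-1, -3], [1, 2]] = [[-4371, -13116], [2186, 6559]].

[[-4371, -13116], [2186, 6559]]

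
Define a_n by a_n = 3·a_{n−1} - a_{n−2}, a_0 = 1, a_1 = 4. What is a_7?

1364

With companion matrix T = [[3, -1], [1, 0]], [a_n, a_{n−1}]ᵀ = T·[a_{n−1}, a_{n−2}]ᵀ, so [a_7, a_6]ᵀ = T^6·[a_1, a_0]ᵀ.
T^6 = [[377, -144], [144, -55]], giving [a_7, a_6]ᵀ = [[1364], [521]].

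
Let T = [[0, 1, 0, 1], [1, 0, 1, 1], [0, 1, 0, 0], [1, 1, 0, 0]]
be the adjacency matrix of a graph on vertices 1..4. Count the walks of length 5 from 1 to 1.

The number of length-5 walks from vertex 1 to vertex 1 is entry (1,1) of T^5, where T is the adjacency matrix.
T^2 = [[2, 1, 1, 1], [1, 3, 0, 1], [1, 0, 1, 1], [1, 1, 1, 2]]
T^3 = [[2, 4, 1, 3], [4, 2, 3, 4], [1, 3, 0, 1], [3, 4, 1, 2]]
T^4 = [[7, 6, 4, 6], [6, 11, 2, 6], [4, 2, 3, 4], [6, 6, 4, 7]]
T^5 = [[12, 17, 6, 13], [17, 14, 11, 17], [6, 11, 2, 6], [13, 17, 6, 12]]

12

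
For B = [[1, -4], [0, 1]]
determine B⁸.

[[1, -32], [0, 1]]

B = I + N where N = [[0, -4], [0, 0]] is strictly upper-triangular, so N² = 0.
(I + N)⁸ = I + 8·N = [[1, -32], [0, 1]].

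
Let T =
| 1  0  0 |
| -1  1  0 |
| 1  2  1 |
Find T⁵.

T = I + N where N = [[0, 0, 0], [-1, 0, 0], [1, 2, 0]] is strictly lower-triangular, so N³ = 0.
(I + N)⁵ = I + 5·N + 10·N² = [[1, 0, 0], [-5, 1, 0], [-15, 10, 1]].

[[1, 0, 0], [-5, 1, 0], [-15, 10, 1]]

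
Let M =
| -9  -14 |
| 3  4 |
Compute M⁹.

tr M = -5 and det M = 6, so the characteristic polynomial is λ² − (-5)λ + (6) with roots -3 and -2.
Eigenvectors give P = [[-7, -2], [3, 1]] with P⁻¹ = [[-1, -2], [3, 7]], and M = P·diag(-3, -2)·P⁻¹.
Then M⁹ = P·diag(-19683, -512)·P⁻¹ = [[137781, 1024], [-59049, -512]] · [[-1, -2], [3, 7]] = [[-134709, -268394], [57513, 114514]].

[[-134709, -268394], [57513, 114514]]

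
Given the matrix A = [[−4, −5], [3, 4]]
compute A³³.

[[−4, −5], [3, 4]]

A² = I (check: tr A = 0 and det A = −1), so A³³ = A since 33 is odd.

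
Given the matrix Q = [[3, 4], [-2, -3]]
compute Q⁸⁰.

Q² = I (check: tr Q = 0 and det Q = -1), so Q⁸⁰ = I since 80 is even.

[[1, 0], [0, 1]]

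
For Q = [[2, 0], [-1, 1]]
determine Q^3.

[[8, 0], [-7, 1]]

tr Q = 3 and det Q = 2, so the characteristic polynomial is λ² − (3)λ + (2) with roots 2 and 1.
Eigenvectors give P = [[1, 0], [-1, 1]] with P⁻¹ = [[1, 0], [1, 1]], and Q = P·diag(2, 1)·P⁻¹.
Then Q^3 = P·diag(8, 1)·P⁻¹ = [[8, 0], [-8, 1]] · [[1, 0], [1, 1]] = [[8, 0], [-7, 1]].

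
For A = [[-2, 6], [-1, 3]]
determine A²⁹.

[[-2, 6], [-1, 3]]

A² = A (a projection; rank 1, trace 1), so A²⁹ = A.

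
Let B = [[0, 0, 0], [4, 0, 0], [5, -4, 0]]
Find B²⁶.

[[0, 0, 0], [0, 0, 0], [0, 0, 0]]

B is strictly triangular, hence nilpotent: B³ = 0, so B²⁶ = 0.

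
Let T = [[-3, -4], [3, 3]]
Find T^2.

[[-3, 0], [0, -3]]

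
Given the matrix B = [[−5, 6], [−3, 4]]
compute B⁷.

[[−257, 258], [−129, 130]]

tr B = −1 and det B = −2, so the characteristic polynomial is λ² − (−1)λ + (−2) with roots −2 and 1.
Eigenvectors give P = [[2, 1], [1, 1]] with P⁻¹ = [[1, −1], [−1, 2]], and B = P·diag(−2, 1)·P⁻¹.
Then B⁷ = P·diag(−128, 1)·P⁻¹ = [[−256, 1], [−128, 1]] · [[1, −1], [−1, 2]] = [[−257, 258], [−129, 130]].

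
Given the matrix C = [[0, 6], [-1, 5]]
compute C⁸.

tr C = 5 and det C = 6, so the characteristic polynomial is λ² − (5)λ + (6) with roots 3 and 2.
Eigenvectors give P = [[2, 3], [1, 1]] with P⁻¹ = [[-1, 3], [1, -2]], and C = P·diag(3, 2)·P⁻¹.
Then C⁸ = P·diag(6561, 256)·P⁻¹ = [[13122, 768], [6561, 256]] · [[-1, 3], [1, -2]] = [[-12354, 37830], [-6305, 19171]].

[[-12354, 37830], [-6305, 19171]]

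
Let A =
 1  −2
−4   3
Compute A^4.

A^2 = [[9, −8], [−16, 17]]
A^3 = [[41, −42], [−84, 83]]
A^4 = [[209, −208], [−416, 417]]

[[209, −208], [−416, 417]]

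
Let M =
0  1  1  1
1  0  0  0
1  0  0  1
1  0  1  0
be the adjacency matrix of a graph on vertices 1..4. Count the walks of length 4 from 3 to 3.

7

The number of length-4 walks from vertex 3 to vertex 3 is entry (3,3) of M^4, where M is the adjacency matrix.
M^2 = [[3, 0, 1, 1], [0, 1, 1, 1], [1, 1, 2, 1], [1, 1, 1, 2]]
M^3 = [[2, 3, 4, 4], [3, 0, 1, 1], [4, 1, 2, 3], [4, 1, 3, 2]]
M^4 = [[11, 2, 6, 6], [2, 3, 4, 4], [6, 4, 7, 6], [6, 4, 6, 7]]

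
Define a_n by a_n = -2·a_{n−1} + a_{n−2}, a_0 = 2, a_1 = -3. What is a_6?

268

With companion matrix Q = [[-2, 1], [1, 0]], [a_n, a_{n−1}]ᵀ = Q·[a_{n−1}, a_{n−2}]ᵀ, so [a_6, a_5]ᵀ = Q^5·[a_1, a_0]ᵀ.
Q^5 = [[-70, 29], [29, -12]], giving [a_6, a_5]ᵀ = [[268], [-111]].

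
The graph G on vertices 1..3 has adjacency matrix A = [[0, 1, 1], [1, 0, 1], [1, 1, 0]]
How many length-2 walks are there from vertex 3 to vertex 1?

1

The number of length-2 walks from vertex 3 to vertex 1 is entry (3,1) of A^2, where A is the adjacency matrix.
A^2 = [[2, 1, 1], [1, 2, 1], [1, 1, 2]]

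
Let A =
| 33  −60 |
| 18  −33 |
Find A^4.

[[81, 0], [0, 81]]

tr A = 0 and det A = −9, so the characteristic polynomial is λ² − (0)λ + (−9) with roots −3 and 3.
Eigenvectors give P = [[−5, 2], [−3, 1]] with P⁻¹ = [[1, −2], [3, −5]], and A = P·diag(−3, 3)·P⁻¹.
Then A^4 = P·diag(81, 81)·P⁻¹ = [[−405, 162], [−243, 81]] · [[1, −2], [3, −5]] = [[81, 0], [0, 81]].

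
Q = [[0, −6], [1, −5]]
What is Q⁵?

[[390, −1266], [211, −665]]

tr Q = −5 and det Q = 6, so the characteristic polynomial is λ² − (−5)λ + (6) with roots −3 and −2.
Eigenvectors give P = [[−2, −3], [−1, −1]] with P⁻¹ = [[1, −3], [−1, 2]], and Q = P·diag(−3, −2)·P⁻¹.
Then Q⁵ = P·diag(−243, −32)·P⁻¹ = [[486, 96], [243, 32]] · [[1, −3], [−1, 2]] = [[390, −1266], [211, −665]].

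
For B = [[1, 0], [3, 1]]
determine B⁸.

B = I + N where N = [[0, 0], [3, 0]] is strictly lower-triangular, so N² = 0.
(I + N)⁸ = I + 8·N = [[1, 0], [24, 1]].

[[1, 0], [24, 1]]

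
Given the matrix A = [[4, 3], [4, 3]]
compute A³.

A² = [[28, 21], [28, 21]]
A³ = [[196, 147], [196, 147]]

[[196, 147], [196, 147]]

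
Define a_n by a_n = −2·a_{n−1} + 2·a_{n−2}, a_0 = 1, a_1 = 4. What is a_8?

With companion matrix A = [[−2, 2], [1, 0]], [a_n, a_{n−1}]ᵀ = A·[a_{n−1}, a_{n−2}]ᵀ, so [a_8, a_7]ᵀ = A⁷·[a_1, a_0]ᵀ.
A⁷ = [[−896, 656], [328, −240]], giving [a_8, a_7]ᵀ = [[−2928], [1072]].

−2928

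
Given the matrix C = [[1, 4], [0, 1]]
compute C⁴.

C = I + N where N = [[0, 4], [0, 0]] is strictly upper-triangular, so N² = 0.
(I + N)⁴ = I + 4·N = [[1, 16], [0, 1]].

[[1, 16], [0, 1]]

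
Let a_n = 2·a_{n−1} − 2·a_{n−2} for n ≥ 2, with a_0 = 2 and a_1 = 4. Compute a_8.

32

With companion matrix M = [[2, −2], [1, 0]], [a_n, a_{n−1}]ᵀ = M·[a_{n−1}, a_{n−2}]ᵀ, so [a_8, a_7]ᵀ = M^7·[a_1, a_0]ᵀ.
M^7 = [[0, 16], [−8, 16]], giving [a_8, a_7]ᵀ = [[32], [0]].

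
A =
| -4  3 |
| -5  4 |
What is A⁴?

A² = I (check: tr A = 0 and det A = -1), so A⁴ = I since 4 is even.

[[1, 0], [0, 1]]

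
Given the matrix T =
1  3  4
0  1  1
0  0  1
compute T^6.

T = I + N where N = [[0, 3, 4], [0, 0, 1], [0, 0, 0]] is strictly upper-triangular, so N^3 = 0.
(I + N)^6 = I + 6·N + 15·N^2 = [[1, 18, 69], [0, 1, 6], [0, 0, 1]].

[[1, 18, 69], [0, 1, 6], [0, 0, 1]]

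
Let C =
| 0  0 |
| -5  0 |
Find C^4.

[[0, 0], [0, 0]]

C is strictly triangular, hence nilpotent: C^2 = 0, so C^4 = 0.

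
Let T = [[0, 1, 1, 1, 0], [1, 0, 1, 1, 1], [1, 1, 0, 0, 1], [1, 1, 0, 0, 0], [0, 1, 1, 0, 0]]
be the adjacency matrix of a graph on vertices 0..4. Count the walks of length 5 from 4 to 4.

24

The number of length-5 walks from vertex 4 to vertex 4 is entry (4,4) of T⁵, where T is the adjacency matrix.
T² = [[3, 2, 1, 1, 2], [2, 4, 2, 1, 1], [1, 2, 3, 2, 1], [1, 1, 2, 2, 1], [2, 1, 1, 1, 2]]
T³ = [[4, 7, 7, 5, 3], [7, 6, 7, 6, 6], [7, 7, 4, 3, 5], [5, 6, 3, 2, 3], [3, 6, 5, 3, 2]]
T⁴ = [[19, 19, 14, 11, 14], [19, 26, 19, 13, 13], [14, 19, 19, 14, 11], [11, 13, 14, 11, 9], [14, 13, 11, 9, 11]]
T⁵ = [[44, 58, 52, 38, 33], [58, 64, 58, 45, 45], [52, 58, 44, 33, 38], [38, 45, 33, 24, 27], [33, 45, 38, 27, 24]]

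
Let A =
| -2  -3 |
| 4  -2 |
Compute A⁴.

[[-128, -192], [256, -128]]

A² = [[-8, 12], [-16, -8]]
A³ = [[64, 0], [0, 64]]
A⁴ = [[-128, -192], [256, -128]]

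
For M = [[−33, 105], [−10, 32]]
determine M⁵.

[[−1893, 5775], [−550, 1682]]

tr M = −1 and det M = −6, so the characteristic polynomial is λ² − (−1)λ + (−6) with roots −3 and 2.
Eigenvectors give P = [[7, −3], [2, −1]] with P⁻¹ = [[1, −3], [2, −7]], and M = P·diag(−3, 2)·P⁻¹.
Then M⁵ = P·diag(−243, 32)·P⁻¹ = [[−1701, −96], [−486, −32]] · [[1, −3], [2, −7]] = [[−1893, 5775], [−550, 1682]].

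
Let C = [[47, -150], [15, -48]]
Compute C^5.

tr C = -1 and det C = -6, so the characteristic polynomial is λ² − (-1)λ + (-6) with roots -3 and 2.
Eigenvectors give P = [[3, 10], [1, 3]] with P⁻¹ = [[-3, 10], [1, -3]], and C = P·diag(-3, 2)·P⁻¹.
Then C^5 = P·diag(-243, 32)·P⁻¹ = [[-729, 320], [-243, 96]] · [[-3, 10], [1, -3]] = [[2507, -8250], [825, -2718]].

[[2507, -8250], [825, -2718]]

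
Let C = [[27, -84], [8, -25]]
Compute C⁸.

tr C = 2 and det C = -3, so the characteristic polynomial is λ² − (2)λ + (-3) with roots -1 and 3.
Eigenvectors give P = [[-3, -7], [-1, -2]] with P⁻¹ = [[2, -7], [-1, 3]], and C = P·diag(-1, 3)·P⁻¹.
Then C⁸ = P·diag(1, 6561)·P⁻¹ = [[-3, -45927], [-1, -13122]] · [[2, -7], [-1, 3]] = [[45921, -137760], [13120, -39359]].

[[45921, -137760], [13120, -39359]]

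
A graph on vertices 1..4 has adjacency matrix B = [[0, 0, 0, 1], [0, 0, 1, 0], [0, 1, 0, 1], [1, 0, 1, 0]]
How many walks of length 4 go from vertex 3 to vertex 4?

0

The number of length-4 walks from vertex 3 to vertex 4 is entry (3,4) of B^4, where B is the adjacency matrix.
B^2 = [[1, 0, 1, 0], [0, 1, 0, 1], [1, 0, 2, 0], [0, 1, 0, 2]]
B^3 = [[0, 1, 0, 2], [1, 0, 2, 0], [0, 2, 0, 3], [2, 0, 3, 0]]
B^4 = [[2, 0, 3, 0], [0, 2, 0, 3], [3, 0, 5, 0], [0, 3, 0, 5]]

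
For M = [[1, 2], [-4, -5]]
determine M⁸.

[[-6559, -6560], [13120, 13121]]

tr M = -4 and det M = 3, so the characteristic polynomial is λ² − (-4)λ + (3) with roots -3 and -1.
Eigenvectors give P = [[1, 1], [-2, -1]] with P⁻¹ = [[-1, -1], [2, 1]], and M = P·diag(-3, -1)·P⁻¹.
Then M⁸ = P·diag(6561, 1)·P⁻¹ = [[6561, 1], [-13122, -1]] · [[-1, -1], [2, 1]] = [[-6559, -6560], [13120, 13121]].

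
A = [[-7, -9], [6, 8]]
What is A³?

tr A = 1 and det A = -2, so the characteristic polynomial is λ² − (1)λ + (-2) with roots -1 and 2.
Eigenvectors give P = [[3, 1], [-2, -1]] with P⁻¹ = [[1, 1], [-2, -3]], and A = P·diag(-1, 2)·P⁻¹.
Then A³ = P·diag(-1, 8)·P⁻¹ = [[-3, 8], [2, -8]] · [[1, 1], [-2, -3]] = [[-19, -27], [18, 26]].

[[-19, -27], [18, 26]]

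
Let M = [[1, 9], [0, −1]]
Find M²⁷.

M² = I (check: tr M = 0 and det M = −1), so M²⁷ = M since 27 is odd.

[[1, 9], [0, −1]]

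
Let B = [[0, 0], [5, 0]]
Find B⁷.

B is strictly triangular, hence nilpotent: B² = 0, so B⁷ = 0.

[[0, 0], [0, 0]]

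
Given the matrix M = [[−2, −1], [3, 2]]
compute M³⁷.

M² = I (check: tr M = 0 and det M = −1), so M³⁷ = M since 37 is odd.

[[−2, −1], [3, 2]]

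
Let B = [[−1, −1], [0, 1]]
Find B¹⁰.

B² = I (check: tr B = 0 and det B = −1), so B¹⁰ = I since 10 is even.

[[1, 0], [0, 1]]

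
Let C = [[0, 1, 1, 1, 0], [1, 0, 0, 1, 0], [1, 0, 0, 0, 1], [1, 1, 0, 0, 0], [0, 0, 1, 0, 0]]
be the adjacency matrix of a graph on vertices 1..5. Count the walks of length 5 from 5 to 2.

5

The number of length-5 walks from vertex 5 to vertex 2 is entry (5,2) of C⁵, where C is the adjacency matrix.
C² = [[3, 1, 0, 1, 1], [1, 2, 1, 1, 0], [0, 1, 2, 1, 0], [1, 1, 1, 2, 0], [1, 0, 0, 0, 1]]
C³ = [[2, 4, 4, 4, 0], [4, 2, 1, 3, 1], [4, 1, 0, 1, 2], [4, 3, 1, 2, 1], [0, 1, 2, 1, 0]]
C⁴ = [[12, 6, 2, 6, 4], [6, 7, 5, 6, 1], [2, 5, 6, 5, 0], [6, 6, 5, 7, 1], [4, 1, 0, 1, 2]]
C⁵ = [[14, 18, 16, 18, 2], [18, 12, 7, 13, 5], [16, 7, 2, 7, 6], [18, 13, 7, 12, 5], [2, 5, 6, 5, 0]]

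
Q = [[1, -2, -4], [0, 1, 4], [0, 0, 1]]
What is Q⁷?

Q = I + N where N = [[0, -2, -4], [0, 0, 4], [0, 0, 0]] is strictly upper-triangular, so N³ = 0.
(I + N)⁷ = I + 7·N + 21·N² = [[1, -14, -196], [0, 1, 28], [0, 0, 1]].

[[1, -14, -196], [0, 1, 28], [0, 0, 1]]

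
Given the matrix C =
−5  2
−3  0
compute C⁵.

[[−665, 422], [−633, 390]]

tr C = −5 and det C = 6, so the characteristic polynomial is λ² − (−5)λ + (6) with roots −3 and −2.
Eigenvectors give P = [[−1, −2], [−1, −3]] with P⁻¹ = [[−3, 2], [1, −1]], and C = P·diag(−3, −2)·P⁻¹.
Then C⁵ = P·diag(−243, −32)·P⁻¹ = [[243, 64], [243, 96]] · [[−3, 2], [1, −1]] = [[−665, 422], [−633, 390]].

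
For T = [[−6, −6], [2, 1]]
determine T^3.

tr T = −5 and det T = 6, so the characteristic polynomial is λ² − (−5)λ + (6) with roots −2 and −3.
Eigenvectors give P = [[−3, −2], [2, 1]] with P⁻¹ = [[1, 2], [−2, −3]], and T = P·diag(−2, −3)·P⁻¹.
Then T^3 = P·diag(−8, −27)·P⁻¹ = [[24, 54], [−16, −27]] · [[1, 2], [−2, −3]] = [[−84, −114], [38, 49]].

[[−84, −114], [38, 49]]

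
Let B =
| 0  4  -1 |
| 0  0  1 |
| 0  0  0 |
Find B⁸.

B is strictly triangular, hence nilpotent: B³ = 0, so B⁸ = 0.

[[0, 0, 0], [0, 0, 0], [0, 0, 0]]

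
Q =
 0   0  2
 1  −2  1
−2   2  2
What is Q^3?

Q^2 = [[−4, 4, 4], [−4, 6, 2], [−2, 0, 2]]
Q^3 = [[−4, 0, 4], [2, −8, 2], [−4, 4, 0]]

[[−4, 0, 4], [2, −8, 2], [−4, 4, 0]]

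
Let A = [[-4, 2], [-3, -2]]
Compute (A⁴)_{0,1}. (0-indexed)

A² = [[10, -12], [18, -2]]
A³ = [[-4, 44], [-66, 40]]
A⁴ = [[-116, -96], [144, -212]]

-96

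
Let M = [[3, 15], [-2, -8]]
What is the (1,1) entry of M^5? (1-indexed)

1023

tr M = -5 and det M = 6, so the characteristic polynomial is λ² − (-5)λ + (6) with roots -3 and -2.
Eigenvectors give P = [[5, 3], [-2, -1]] with P⁻¹ = [[-1, -3], [2, 5]], and M = P·diag(-3, -2)·P⁻¹.
Then M^5 = P·diag(-243, -32)·P⁻¹ = [[-1215, -96], [486, 32]] · [[-1, -3], [2, 5]] = [[1023, 3165], [-422, -1298]].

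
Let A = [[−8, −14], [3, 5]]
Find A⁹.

[[−3578, −7154], [1533, 3065]]

tr A = −3 and det A = 2, so the characteristic polynomial is λ² − (−3)λ + (2) with roots −2 and −1.
Eigenvectors give P = [[−7, 2], [3, −1]] with P⁻¹ = [[−1, −2], [−3, −7]], and A = P·diag(−2, −1)·P⁻¹.
Then A⁹ = P·diag(−512, −1)·P⁻¹ = [[3584, −2], [−1536, 1]] · [[−1, −2], [−3, −7]] = [[−3578, −7154], [1533, 3065]].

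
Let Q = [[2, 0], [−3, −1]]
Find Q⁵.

tr Q = 1 and det Q = −2, so the characteristic polynomial is λ² − (1)λ + (−2) with roots −1 and 2.
Eigenvectors give P = [[0, 1], [−1, −1]] with P⁻¹ = [[−1, −1], [1, 0]], and Q = P·diag(−1, 2)·P⁻¹.
Then Q⁵ = P·diag(−1, 32)·P⁻¹ = [[0, 32], [1, −32]] · [[−1, −1], [1, 0]] = [[32, 0], [−33, −1]].

[[32, 0], [−33, −1]]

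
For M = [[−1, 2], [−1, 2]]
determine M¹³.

[[−1, 2], [−1, 2]]

M² = M (a projection; rank 1, trace 1), so M¹³ = M.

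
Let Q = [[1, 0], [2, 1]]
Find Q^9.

[[1, 0], [18, 1]]

Q = I + N where N = [[0, 0], [2, 0]] is strictly lower-triangular, so N^2 = 0.
(I + N)^9 = I + 9·N = [[1, 0], [18, 1]].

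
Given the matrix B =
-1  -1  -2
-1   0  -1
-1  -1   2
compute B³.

B² = [[4, 3, -1], [2, 2, 0], [0, -1, 7]]
B³ = [[-6, -3, -13], [-4, -2, -6], [-6, -7, 15]]

[[-6, -3, -13], [-4, -2, -6], [-6, -7, 15]]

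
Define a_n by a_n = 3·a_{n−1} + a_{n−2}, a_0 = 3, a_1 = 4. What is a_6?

1767

With companion matrix Q = [[3, 1], [1, 0]], [a_n, a_{n−1}]ᵀ = Q·[a_{n−1}, a_{n−2}]ᵀ, so [a_6, a_5]ᵀ = Q⁵·[a_1, a_0]ᵀ.
Q⁵ = [[360, 109], [109, 33]], giving [a_6, a_5]ᵀ = [[1767], [535]].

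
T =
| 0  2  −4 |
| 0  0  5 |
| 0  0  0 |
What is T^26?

T is strictly triangular, hence nilpotent: T^3 = 0, so T^26 = 0.

[[0, 0, 0], [0, 0, 0], [0, 0, 0]]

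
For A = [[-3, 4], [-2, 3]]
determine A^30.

A² = I (check: tr A = 0 and det A = -1), so A^30 = I since 30 is even.

[[1, 0], [0, 1]]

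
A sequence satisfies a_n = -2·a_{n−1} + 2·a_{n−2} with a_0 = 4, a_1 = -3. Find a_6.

712

With companion matrix B = [[-2, 2], [1, 0]], [a_n, a_{n−1}]ᵀ = B·[a_{n−1}, a_{n−2}]ᵀ, so [a_6, a_5]ᵀ = B^5·[a_1, a_0]ᵀ.
B^5 = [[-120, 88], [44, -32]], giving [a_6, a_5]ᵀ = [[712], [-260]].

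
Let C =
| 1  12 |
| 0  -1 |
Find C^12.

C² = I (check: tr C = 0 and det C = -1), so C^12 = I since 12 is even.

[[1, 0], [0, 1]]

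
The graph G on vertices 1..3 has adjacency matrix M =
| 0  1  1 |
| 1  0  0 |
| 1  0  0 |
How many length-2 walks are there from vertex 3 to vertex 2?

1

The number of length-2 walks from vertex 3 to vertex 2 is entry (3,2) of M^2, where M is the adjacency matrix.
M^2 = [[2, 0, 0], [0, 1, 1], [0, 1, 1]]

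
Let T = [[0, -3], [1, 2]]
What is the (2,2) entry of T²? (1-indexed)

1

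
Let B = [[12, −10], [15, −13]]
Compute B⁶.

tr B = −1 and det B = −6, so the characteristic polynomial is λ² − (−1)λ + (−6) with roots −3 and 2.
Eigenvectors give P = [[2, 1], [3, 1]] with P⁻¹ = [[−1, 1], [3, −2]], and B = P·diag(−3, 2)·P⁻¹.
Then B⁶ = P·diag(729, 64)·P⁻¹ = [[1458, 64], [2187, 64]] · [[−1, 1], [3, −2]] = [[−1266, 1330], [−1995, 2059]].

[[−1266, 1330], [−1995, 2059]]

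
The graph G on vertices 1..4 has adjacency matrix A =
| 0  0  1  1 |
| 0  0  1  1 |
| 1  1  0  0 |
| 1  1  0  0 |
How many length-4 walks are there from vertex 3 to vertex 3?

8

The number of length-4 walks from vertex 3 to vertex 3 is entry (3,3) of A^4, where A is the adjacency matrix.
A^2 = [[2, 2, 0, 0], [2, 2, 0, 0], [0, 0, 2, 2], [0, 0, 2, 2]]
A^3 = [[0, 0, 4, 4], [0, 0, 4, 4], [4, 4, 0, 0], [4, 4, 0, 0]]
A^4 = [[8, 8, 0, 0], [8, 8, 0, 0], [0, 0, 8, 8], [0, 0, 8, 8]]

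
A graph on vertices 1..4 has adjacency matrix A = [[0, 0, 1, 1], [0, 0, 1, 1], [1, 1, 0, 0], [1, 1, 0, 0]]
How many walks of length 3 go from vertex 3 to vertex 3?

The number of length-3 walks from vertex 3 to vertex 3 is entry (3,3) of A³, where A is the adjacency matrix.
A² = [[2, 2, 0, 0], [2, 2, 0, 0], [0, 0, 2, 2], [0, 0, 2, 2]]
A³ = [[0, 0, 4, 4], [0, 0, 4, 4], [4, 4, 0, 0], [4, 4, 0, 0]]

0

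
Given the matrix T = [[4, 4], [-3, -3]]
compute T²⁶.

[[4, 4], [-3, -3]]

T² = T (a projection; rank 1, trace 1), so T²⁶ = T.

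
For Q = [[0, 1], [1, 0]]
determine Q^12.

[[1, 0], [0, 1]]

Q² = I (check: tr Q = 0 and det Q = -1), so Q^12 = I since 12 is even.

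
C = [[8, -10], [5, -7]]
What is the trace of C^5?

211

tr C = 1 and det C = -6, so the characteristic polynomial is λ² − (1)λ + (-6) with roots -2 and 3.
Eigenvectors give P = [[-1, 2], [-1, 1]] with P⁻¹ = [[1, -2], [1, -1]], and C = P·diag(-2, 3)·P⁻¹.
Then C^5 = P·diag(-32, 243)·P⁻¹ = [[32, 486], [32, 243]] · [[1, -2], [1, -1]] = [[518, -550], [275, -307]].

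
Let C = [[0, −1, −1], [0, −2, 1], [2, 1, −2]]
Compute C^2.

[[−2, 1, 1], [2, 5, −4], [−4, −6, 3]]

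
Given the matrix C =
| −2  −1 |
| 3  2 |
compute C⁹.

[[−2, −1], [3, 2]]

C² = I (check: tr C = 0 and det C = −1), so C⁹ = C since 9 is odd.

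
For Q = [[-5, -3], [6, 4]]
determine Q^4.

[[31, 15], [-30, -14]]

tr Q = -1 and det Q = -2, so the characteristic polynomial is λ² − (-1)λ + (-2) with roots -2 and 1.
Eigenvectors give P = [[-1, -1], [1, 2]] with P⁻¹ = [[-2, -1], [1, 1]], and Q = P·diag(-2, 1)·P⁻¹.
Then Q^4 = P·diag(16, 1)·P⁻¹ = [[-16, -1], [16, 2]] · [[-2, -1], [1, 1]] = [[31, 15], [-30, -14]].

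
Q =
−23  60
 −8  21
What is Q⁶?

[[4369, −10920], [1456, −3639]]

tr Q = −2 and det Q = −3, so the characteristic polynomial is λ² − (−2)λ + (−3) with roots 1 and −3.
Eigenvectors give P = [[−5, 3], [−2, 1]] with P⁻¹ = [[1, −3], [2, −5]], and Q = P·diag(1, −3)·P⁻¹.
Then Q⁶ = P·diag(1, 729)·P⁻¹ = [[−5, 2187], [−2, 729]] · [[1, −3], [2, −5]] = [[4369, −10920], [1456, −3639]].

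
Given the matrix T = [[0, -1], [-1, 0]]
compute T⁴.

[[1, 0], [0, 1]]

T² = I (check: tr T = 0 and det T = -1), so T⁴ = I since 4 is even.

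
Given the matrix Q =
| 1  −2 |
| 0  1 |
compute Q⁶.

[[1, −12], [0, 1]]

Q = I + N where N = [[0, −2], [0, 0]] is strictly upper-triangular, so N² = 0.
(I + N)⁶ = I + 6·N = [[1, −12], [0, 1]].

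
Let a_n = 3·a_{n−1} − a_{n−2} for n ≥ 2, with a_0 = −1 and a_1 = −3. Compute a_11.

With companion matrix M = [[3, −1], [1, 0]], [a_n, a_{n−1}]ᵀ = M·[a_{n−1}, a_{n−2}]ᵀ, so [a_11, a_10]ᵀ = M¹⁰·[a_1, a_0]ᵀ.
M¹⁰ = [[17711, −6765], [6765, −2584]], giving [a_11, a_10]ᵀ = [[−46368], [−17711]].

−46368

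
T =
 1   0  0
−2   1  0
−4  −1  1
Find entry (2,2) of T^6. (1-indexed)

T = I + N where N = [[0, 0, 0], [−2, 0, 0], [−4, −1, 0]] is strictly lower-triangular, so N^3 = 0.
(I + N)^6 = I + 6·N + 15·N^2 = [[1, 0, 0], [−12, 1, 0], [6, −6, 1]].

1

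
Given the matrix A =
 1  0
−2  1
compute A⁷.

A = I + N where N = [[0, 0], [−2, 0]] is strictly lower-triangular, so N² = 0.
(I + N)⁷ = I + 7·N = [[1, 0], [−14, 1]].

[[1, 0], [−14, 1]]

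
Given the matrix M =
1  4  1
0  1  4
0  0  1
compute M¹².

M = I + N where N = [[0, 4, 1], [0, 0, 4], [0, 0, 0]] is strictly upper-triangular, so N³ = 0.
(I + N)¹² = I + 12·N + 66·N² = [[1, 48, 1068], [0, 1, 48], [0, 0, 1]].

[[1, 48, 1068], [0, 1, 48], [0, 0, 1]]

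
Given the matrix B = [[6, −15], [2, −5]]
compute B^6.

[[6, −15], [2, −5]]

B² = B (a projection; rank 1, trace 1), so B^6 = B.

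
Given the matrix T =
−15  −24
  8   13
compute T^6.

tr T = −2 and det T = −3, so the characteristic polynomial is λ² − (−2)λ + (−3) with roots −3 and 1.
Eigenvectors give P = [[−2, −3], [1, 2]] with P⁻¹ = [[−2, −3], [1, 2]], and T = P·diag(−3, 1)·P⁻¹.
Then T^6 = P·diag(729, 1)·P⁻¹ = [[−1458, −3], [729, 2]] · [[−2, −3], [1, 2]] = [[2913, 4368], [−1456, −2183]].

[[2913, 4368], [−1456, −2183]]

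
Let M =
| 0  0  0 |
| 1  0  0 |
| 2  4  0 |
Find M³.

[[0, 0, 0], [0, 0, 0], [0, 0, 0]]

M is strictly triangular, hence nilpotent: M³ = 0, so M³ = 0.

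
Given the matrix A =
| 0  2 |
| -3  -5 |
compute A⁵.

[[390, 422], [-633, -665]]

tr A = -5 and det A = 6, so the characteristic polynomial is λ² − (-5)λ + (6) with roots -3 and -2.
Eigenvectors give P = [[2, -1], [-3, 1]] with P⁻¹ = [[-1, -1], [-3, -2]], and A = P·diag(-3, -2)·P⁻¹.
Then A⁵ = P·diag(-243, -32)·P⁻¹ = [[-486, 32], [729, -32]] · [[-1, -1], [-3, -2]] = [[390, 422], [-633, -665]].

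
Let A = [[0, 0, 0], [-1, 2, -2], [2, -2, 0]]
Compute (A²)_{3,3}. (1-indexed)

4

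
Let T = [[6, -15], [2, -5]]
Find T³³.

[[6, -15], [2, -5]]

T² = T (a projection; rank 1, trace 1), so T³³ = T.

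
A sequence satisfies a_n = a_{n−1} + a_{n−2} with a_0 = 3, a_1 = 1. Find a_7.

37

With companion matrix A = [[1, 1], [1, 0]], [a_n, a_{n−1}]ᵀ = A·[a_{n−1}, a_{n−2}]ᵀ, so [a_7, a_6]ᵀ = A⁶·[a_1, a_0]ᵀ.
A⁶ = [[13, 8], [8, 5]], giving [a_7, a_6]ᵀ = [[37], [23]].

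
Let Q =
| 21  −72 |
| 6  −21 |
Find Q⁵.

tr Q = 0 and det Q = −9, so the characteristic polynomial is λ² − (0)λ + (−9) with roots −3 and 3.
Eigenvectors give P = [[3, 4], [1, 1]] with P⁻¹ = [[−1, 4], [1, −3]], and Q = P·diag(−3, 3)·P⁻¹.
Then Q⁵ = P·diag(−243, 243)·P⁻¹ = [[−729, 972], [−243, 243]] · [[−1, 4], [1, −3]] = [[1701, −5832], [486, −1701]].

[[1701, −5832], [486, −1701]]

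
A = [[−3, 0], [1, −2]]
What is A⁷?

[[−2187, 0], [2059, −128]]

tr A = −5 and det A = 6, so the characteristic polynomial is λ² − (−5)λ + (6) with roots −3 and −2.
Eigenvectors give P = [[1, 0], [−1, −1]] with P⁻¹ = [[1, 0], [−1, −1]], and A = P·diag(−3, −2)·P⁻¹.
Then A⁷ = P·diag(−2187, −128)·P⁻¹ = [[−2187, 0], [2187, 128]] · [[1, 0], [−1, −1]] = [[−2187, 0], [2059, −128]].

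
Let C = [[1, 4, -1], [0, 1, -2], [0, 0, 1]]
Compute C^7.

[[1, 28, -175], [0, 1, -14], [0, 0, 1]]

C = I + N where N = [[0, 4, -1], [0, 0, -2], [0, 0, 0]] is strictly upper-triangular, so N^3 = 0.
(I + N)^7 = I + 7·N + 21·N^2 = [[1, 28, -175], [0, 1, -14], [0, 0, 1]].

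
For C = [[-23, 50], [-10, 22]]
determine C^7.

[[-11447, 23150], [-4630, 9388]]

tr C = -1 and det C = -6, so the characteristic polynomial is λ² − (-1)λ + (-6) with roots 2 and -3.
Eigenvectors give P = [[2, 5], [1, 2]] with P⁻¹ = [[-2, 5], [1, -2]], and C = P·diag(2, -3)·P⁻¹.
Then C^7 = P·diag(128, -2187)·P⁻¹ = [[256, -10935], [128, -4374]] · [[-2, 5], [1, -2]] = [[-11447, 23150], [-4630, 9388]].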